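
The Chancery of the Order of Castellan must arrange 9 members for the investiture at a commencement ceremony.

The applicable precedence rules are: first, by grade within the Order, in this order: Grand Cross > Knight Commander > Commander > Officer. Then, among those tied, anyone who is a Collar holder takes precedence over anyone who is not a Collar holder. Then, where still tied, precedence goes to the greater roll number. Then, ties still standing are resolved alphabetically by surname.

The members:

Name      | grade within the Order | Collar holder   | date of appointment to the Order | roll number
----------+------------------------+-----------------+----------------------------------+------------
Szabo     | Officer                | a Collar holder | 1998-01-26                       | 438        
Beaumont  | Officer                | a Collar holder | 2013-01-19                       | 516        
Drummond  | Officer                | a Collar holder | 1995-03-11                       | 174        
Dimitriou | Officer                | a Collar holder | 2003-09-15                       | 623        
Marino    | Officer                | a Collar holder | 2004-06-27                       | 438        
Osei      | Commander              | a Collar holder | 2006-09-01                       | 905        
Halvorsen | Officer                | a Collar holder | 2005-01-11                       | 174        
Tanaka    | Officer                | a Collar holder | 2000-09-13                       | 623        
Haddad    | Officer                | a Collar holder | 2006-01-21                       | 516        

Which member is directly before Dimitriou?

By grade within the Order: Osei (Commander); then Dimitriou, Tanaka, Beaumont, Haddad, Marino, Szabo, Drummond and Halvorsen (Officer).
Dimitriou, Tanaka, Beaumont, Haddad, Marino, Szabo, Drummond and Halvorsen are each a Collar holder, so the next rule applies.
Among Dimitriou, Tanaka, Beaumont, Haddad, Marino, Szabo, Drummond and Halvorsen, by roll number (higher first): Dimitriou and Tanaka (623) before Beaumont and Haddad (516) before Marino and Szabo (438) before Drummond and Halvorsen (174).
Among Dimitriou and Tanaka, alphabetically by surname: Dimitriou before Tanaka.
Among Beaumont and Haddad, alphabetically by surname: Beaumont before Haddad.
Among Marino and Szabo, alphabetically by surname: Marino before Szabo.
Among Drummond and Halvorsen, alphabetically by surname: Drummond before Halvorsen.
Order: Osei, Dimitriou, Tanaka, Beaumont, Haddad, Marino, Szabo, Drummond, Halvorsen.

Osei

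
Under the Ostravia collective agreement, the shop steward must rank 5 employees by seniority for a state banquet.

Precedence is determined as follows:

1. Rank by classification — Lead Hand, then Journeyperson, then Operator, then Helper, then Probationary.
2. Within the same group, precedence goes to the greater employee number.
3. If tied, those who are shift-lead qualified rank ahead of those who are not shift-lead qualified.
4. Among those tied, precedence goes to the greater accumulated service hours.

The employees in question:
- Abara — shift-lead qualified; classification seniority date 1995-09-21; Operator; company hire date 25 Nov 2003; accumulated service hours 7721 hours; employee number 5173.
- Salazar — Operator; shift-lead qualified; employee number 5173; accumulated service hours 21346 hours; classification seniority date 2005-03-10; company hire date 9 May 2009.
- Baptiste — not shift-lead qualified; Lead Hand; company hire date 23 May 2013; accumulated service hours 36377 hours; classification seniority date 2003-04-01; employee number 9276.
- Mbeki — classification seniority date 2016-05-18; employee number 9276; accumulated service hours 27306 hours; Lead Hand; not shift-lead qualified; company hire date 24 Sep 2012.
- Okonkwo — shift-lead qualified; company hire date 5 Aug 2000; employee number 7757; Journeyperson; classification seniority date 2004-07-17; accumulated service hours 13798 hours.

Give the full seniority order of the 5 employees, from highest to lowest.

By classification: Baptiste and Mbeki (Lead Hand); then Okonkwo (Journeyperson); then Salazar and Abara (Operator).
Baptiste and Mbeki both have employee number 9276, so the next rule applies.
Baptiste and Mbeki are each not shift-lead qualified, so the next rule applies.
Among Baptiste and Mbeki, by accumulated service hours (higher first): Baptiste (36377 hours) before Mbeki (27306 hours).
Salazar and Abara both have employee number 5173, so the next rule applies.
Salazar and Abara are each shift-lead qualified, so the next rule applies.
Among Salazar and Abara, by accumulated service hours (higher first): Salazar (21346 hours) before Abara (7721 hours).
Full order: Baptiste, Mbeki, Okonkwo, Salazar, Abara.

Baptiste, Mbeki, Okonkwo, Salazar, Abara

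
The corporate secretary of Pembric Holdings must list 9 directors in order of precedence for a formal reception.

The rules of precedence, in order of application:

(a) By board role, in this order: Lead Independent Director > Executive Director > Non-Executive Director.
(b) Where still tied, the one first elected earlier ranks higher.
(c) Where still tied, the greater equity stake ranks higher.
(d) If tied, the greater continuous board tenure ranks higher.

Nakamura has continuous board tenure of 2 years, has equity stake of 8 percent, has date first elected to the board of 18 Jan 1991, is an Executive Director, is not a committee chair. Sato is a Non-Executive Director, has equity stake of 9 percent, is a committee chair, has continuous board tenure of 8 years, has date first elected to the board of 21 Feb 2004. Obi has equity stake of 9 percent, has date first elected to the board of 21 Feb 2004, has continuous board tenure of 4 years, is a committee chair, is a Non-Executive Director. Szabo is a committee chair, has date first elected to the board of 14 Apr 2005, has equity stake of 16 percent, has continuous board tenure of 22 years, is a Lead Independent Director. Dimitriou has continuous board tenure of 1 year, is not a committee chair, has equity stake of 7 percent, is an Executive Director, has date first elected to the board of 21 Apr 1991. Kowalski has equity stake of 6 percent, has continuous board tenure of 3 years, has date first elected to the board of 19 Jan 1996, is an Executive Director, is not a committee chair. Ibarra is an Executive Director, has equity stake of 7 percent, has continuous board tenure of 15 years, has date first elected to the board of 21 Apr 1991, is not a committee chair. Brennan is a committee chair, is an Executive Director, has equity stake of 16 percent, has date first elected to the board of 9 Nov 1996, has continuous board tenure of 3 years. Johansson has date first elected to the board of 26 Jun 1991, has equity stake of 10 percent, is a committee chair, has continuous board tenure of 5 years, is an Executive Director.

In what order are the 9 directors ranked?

Szabo, Nakamura, Ibarra, Dimitriou, Johansson, Kowalski, Brennan, Sato, Obi

By board role: Szabo (Lead Independent Director); then Nakamura, Ibarra, Dimitriou, Johansson, Kowalski and Brennan (Executive Director); then Sato and Obi (Non-Executive Director).
Among Nakamura, Ibarra, Dimitriou, Johansson, Kowalski and Brennan, by date first elected to the board (earlier first): Nakamura (18 Jan 1991) before Ibarra and Dimitriou (21 Apr 1991) before Johansson (26 Jun 1991) before Kowalski (19 Jan 1996) before Brennan (9 Nov 1996).
Ibarra and Dimitriou both have equity stake 7 percent, so the next rule applies.
Among Ibarra and Dimitriou, by continuous board tenure (higher first): Ibarra (15 years) before Dimitriou (1 year).
Sato and Obi both have date first elected to the board 21 Feb 2004, so the next rule applies.
Sato and Obi both have equity stake 9 percent, so the next rule applies.
Among Sato and Obi, by continuous board tenure (higher first): Sato (8 years) before Obi (4 years).
Full order: Szabo, Nakamura, Ibarra, Dimitriou, Johansson, Kowalski, Brennan, Sato, Obi.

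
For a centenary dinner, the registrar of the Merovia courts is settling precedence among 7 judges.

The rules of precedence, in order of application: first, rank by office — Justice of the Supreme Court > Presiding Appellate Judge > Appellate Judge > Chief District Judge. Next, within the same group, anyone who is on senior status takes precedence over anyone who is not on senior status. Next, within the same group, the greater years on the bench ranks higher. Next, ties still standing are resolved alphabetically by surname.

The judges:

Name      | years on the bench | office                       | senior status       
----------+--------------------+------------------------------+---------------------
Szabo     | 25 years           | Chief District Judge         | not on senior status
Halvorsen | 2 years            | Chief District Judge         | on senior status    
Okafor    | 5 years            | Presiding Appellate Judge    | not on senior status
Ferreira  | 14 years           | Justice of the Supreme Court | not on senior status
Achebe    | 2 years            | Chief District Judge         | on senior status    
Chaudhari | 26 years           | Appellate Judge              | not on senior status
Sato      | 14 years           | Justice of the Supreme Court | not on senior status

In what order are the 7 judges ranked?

By office: Ferreira and Sato (Justice of the Supreme Court); then Okafor (Presiding Appellate Judge); then Chaudhari (Appellate Judge); then Achebe, Halvorsen and Szabo (Chief District Judge).
Ferreira and Sato are each not on senior status, so the next rule applies.
Ferreira and Sato both have years on the bench 14 years, so the next rule applies.
Among Ferreira and Sato, alphabetically by surname: Ferreira before Sato.
Among Achebe, Halvorsen and Szabo, on senior status before not on senior status: Achebe and Halvorsen (on senior status) before Szabo (not on senior status).
Achebe and Halvorsen both have years on the bench 2 years, so the next rule applies.
Among Achebe and Halvorsen, alphabetically by surname: Achebe before Halvorsen.
Full order: Ferreira, Sato, Okafor, Chaudhari, Achebe, Halvorsen, Szabo.

Ferreira, Sato, Okafor, Chaudhari, Achebe, Halvorsen, Szabo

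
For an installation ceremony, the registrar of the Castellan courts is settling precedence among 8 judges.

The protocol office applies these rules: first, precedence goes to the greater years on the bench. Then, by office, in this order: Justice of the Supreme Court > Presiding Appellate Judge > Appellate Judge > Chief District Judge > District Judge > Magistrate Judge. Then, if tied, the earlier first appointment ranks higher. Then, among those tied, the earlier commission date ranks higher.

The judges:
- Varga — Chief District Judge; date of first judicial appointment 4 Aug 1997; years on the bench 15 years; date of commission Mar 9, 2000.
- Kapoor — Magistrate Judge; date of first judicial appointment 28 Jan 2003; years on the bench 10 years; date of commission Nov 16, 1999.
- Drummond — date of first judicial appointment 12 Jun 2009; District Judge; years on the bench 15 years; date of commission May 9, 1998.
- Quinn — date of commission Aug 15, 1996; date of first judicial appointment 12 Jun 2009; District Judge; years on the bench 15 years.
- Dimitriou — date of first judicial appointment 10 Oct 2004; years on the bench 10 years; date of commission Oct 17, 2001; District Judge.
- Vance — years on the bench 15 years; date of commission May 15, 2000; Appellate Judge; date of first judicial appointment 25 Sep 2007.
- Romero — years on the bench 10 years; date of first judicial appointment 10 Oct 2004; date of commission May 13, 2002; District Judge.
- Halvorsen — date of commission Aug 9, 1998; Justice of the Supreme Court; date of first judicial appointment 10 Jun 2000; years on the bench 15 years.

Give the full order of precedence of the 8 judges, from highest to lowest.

By years on the bench (higher first): Halvorsen, Vance, Varga, Quinn and Drummond (each 15 years); then Dimitriou, Romero and Kapoor (each 10 years).
Among Halvorsen, Vance, Varga, Quinn and Drummond, by office: Halvorsen (Justice of the Supreme Court) before Vance (Appellate Judge) before Varga (Chief District Judge) before Quinn and Drummond (District Judge).
Quinn and Drummond both have date of first judicial appointment 12 Jun 2009, so the next rule applies.
Among Quinn and Drummond, by date of commission (earlier first): Quinn (Aug 15, 1996) before Drummond (May 9, 1998).
Among Dimitriou, Romero and Kapoor, by office: Dimitriou and Romero (District Judge) before Kapoor (Magistrate Judge).
Dimitriou and Romero both have date of first judicial appointment 10 Oct 2004, so the next rule applies.
Among Dimitriou and Romero, by date of commission (earlier first): Dimitriou (Oct 17, 2001) before Romero (May 13, 2002).
Full order: Halvorsen, Vance, Varga, Quinn, Drummond, Dimitriou, Romero, Kapoor.

Halvorsen, Vance, Varga, Quinn, Drummond, Dimitriou, Romero, Kapoor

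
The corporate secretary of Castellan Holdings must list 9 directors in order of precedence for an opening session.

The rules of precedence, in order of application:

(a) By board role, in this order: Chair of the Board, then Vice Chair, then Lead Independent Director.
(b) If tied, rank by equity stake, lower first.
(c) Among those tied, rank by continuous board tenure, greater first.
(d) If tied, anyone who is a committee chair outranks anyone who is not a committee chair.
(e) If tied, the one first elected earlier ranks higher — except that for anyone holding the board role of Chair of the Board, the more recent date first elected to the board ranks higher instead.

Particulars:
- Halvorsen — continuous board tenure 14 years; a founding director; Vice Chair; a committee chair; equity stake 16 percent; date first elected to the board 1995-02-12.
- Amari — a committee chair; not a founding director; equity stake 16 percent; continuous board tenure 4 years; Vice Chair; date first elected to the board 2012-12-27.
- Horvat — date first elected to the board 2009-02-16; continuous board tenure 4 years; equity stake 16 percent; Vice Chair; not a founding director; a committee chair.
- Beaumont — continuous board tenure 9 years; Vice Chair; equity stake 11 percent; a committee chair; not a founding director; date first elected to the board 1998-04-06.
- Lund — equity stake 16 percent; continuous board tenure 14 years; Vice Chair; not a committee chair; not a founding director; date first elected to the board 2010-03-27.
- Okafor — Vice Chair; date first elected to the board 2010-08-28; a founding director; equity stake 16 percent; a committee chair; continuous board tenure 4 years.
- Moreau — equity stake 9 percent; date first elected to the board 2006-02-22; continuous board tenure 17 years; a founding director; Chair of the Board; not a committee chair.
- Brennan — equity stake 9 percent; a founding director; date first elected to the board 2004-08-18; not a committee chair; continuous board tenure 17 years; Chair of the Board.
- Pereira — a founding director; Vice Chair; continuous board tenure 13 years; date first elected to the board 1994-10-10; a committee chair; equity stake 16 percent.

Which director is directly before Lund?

Halvorsen

By board role: Moreau and Brennan (Chair of the Board); then Beaumont, Halvorsen, Lund, Pereira, Horvat, Okafor and Amari (Vice Chair).
Moreau and Brennan both have equity stake 9 percent, so the next rule applies.
Moreau and Brennan both have continuous board tenure 17 years, so the next rule applies.
Moreau and Brennan are each not a committee chair, so the next rule applies.
Among Moreau and Brennan, by date first elected to the board (later first) (reversed rule for this group): Moreau (2006-02-22) before Brennan (2004-08-18).
Among Beaumont, Halvorsen, Lund, Pereira, Horvat, Okafor and Amari, by equity stake (lower first): Beaumont (11 percent) before Halvorsen, Lund, Pereira, Horvat, Okafor and Amari (16 percent).
Among Halvorsen, Lund, Pereira, Horvat, Okafor and Amari, by continuous board tenure (higher first): Halvorsen and Lund (14 years) before Pereira (13 years) before Horvat, Okafor and Amari (4 years).
Among Halvorsen and Lund, a committee chair before not a committee chair: Halvorsen (a committee chair) before Lund (not a committee chair).
Horvat, Okafor and Amari are each a committee chair, so the next rule applies.
Among Horvat, Okafor and Amari, by date first elected to the board (earlier first): Horvat (2009-02-16) before Okafor (2010-08-28) before Amari (2012-12-27).
Order: Moreau, Brennan, Beaumont, Halvorsen, Lund, Pereira, Horvat, Okafor, Amari.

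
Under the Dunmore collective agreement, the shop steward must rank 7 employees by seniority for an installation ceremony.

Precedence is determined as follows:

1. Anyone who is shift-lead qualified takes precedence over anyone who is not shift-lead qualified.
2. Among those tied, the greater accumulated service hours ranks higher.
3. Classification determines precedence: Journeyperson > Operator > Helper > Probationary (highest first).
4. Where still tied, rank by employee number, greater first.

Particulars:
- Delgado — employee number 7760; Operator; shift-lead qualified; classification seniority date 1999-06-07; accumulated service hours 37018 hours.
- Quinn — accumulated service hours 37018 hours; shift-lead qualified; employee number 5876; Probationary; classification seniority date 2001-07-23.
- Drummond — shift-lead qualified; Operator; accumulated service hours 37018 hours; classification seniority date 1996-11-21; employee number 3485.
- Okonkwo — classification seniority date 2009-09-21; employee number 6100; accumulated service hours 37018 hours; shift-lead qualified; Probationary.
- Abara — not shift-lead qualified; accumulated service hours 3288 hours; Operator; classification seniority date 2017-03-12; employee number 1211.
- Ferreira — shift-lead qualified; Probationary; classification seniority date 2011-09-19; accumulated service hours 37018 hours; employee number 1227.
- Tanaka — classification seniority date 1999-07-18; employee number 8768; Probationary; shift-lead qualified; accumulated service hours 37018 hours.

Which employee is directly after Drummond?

By the first rule: Delgado, Drummond, Tanaka, Okonkwo, Quinn and Ferreira (each shift-lead qualified); then Abara (not shift-lead qualified).
Delgado, Drummond, Tanaka, Okonkwo, Quinn and Ferreira all have accumulated service hours 37018 hours, so the next rule applies.
Among Delgado, Drummond, Tanaka, Okonkwo, Quinn and Ferreira, by classification: Delgado and Drummond (Operator) before Tanaka, Okonkwo, Quinn and Ferreira (Probationary).
Among Delgado and Drummond, by employee number (higher first): Delgado (7760) before Drummond (3485).
Among Tanaka, Okonkwo, Quinn and Ferreira, by employee number (higher first): Tanaka (8768) before Okonkwo (6100) before Quinn (5876) before Ferreira (1227).
Order: Delgado, Drummond, Tanaka, Okonkwo, Quinn, Ferreira, Abara.

Tanaka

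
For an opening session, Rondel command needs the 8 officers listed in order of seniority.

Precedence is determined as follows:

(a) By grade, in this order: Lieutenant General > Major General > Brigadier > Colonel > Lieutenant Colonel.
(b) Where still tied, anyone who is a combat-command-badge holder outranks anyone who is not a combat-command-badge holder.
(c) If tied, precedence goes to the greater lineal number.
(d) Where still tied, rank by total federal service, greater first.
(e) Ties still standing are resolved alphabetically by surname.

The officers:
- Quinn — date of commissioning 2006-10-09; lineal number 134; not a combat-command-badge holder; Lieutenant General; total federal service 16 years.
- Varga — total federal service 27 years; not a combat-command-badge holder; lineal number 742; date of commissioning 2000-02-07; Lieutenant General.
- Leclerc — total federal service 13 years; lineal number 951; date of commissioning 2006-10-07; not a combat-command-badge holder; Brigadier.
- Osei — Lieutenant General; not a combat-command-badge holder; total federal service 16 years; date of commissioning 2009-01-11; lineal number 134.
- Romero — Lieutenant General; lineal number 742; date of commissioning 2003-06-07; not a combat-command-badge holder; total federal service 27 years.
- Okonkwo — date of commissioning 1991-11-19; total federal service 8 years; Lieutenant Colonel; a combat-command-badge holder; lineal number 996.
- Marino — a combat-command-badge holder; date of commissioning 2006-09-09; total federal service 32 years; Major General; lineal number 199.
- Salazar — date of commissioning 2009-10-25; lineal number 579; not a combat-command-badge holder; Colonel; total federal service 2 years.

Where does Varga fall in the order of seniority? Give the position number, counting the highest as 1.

2

By grade: Romero, Varga, Osei and Quinn (Lieutenant General); then Marino (Major General); then Leclerc (Brigadier); then Salazar (Colonel); then Okonkwo (Lieutenant Colonel).
Romero, Varga, Osei and Quinn are each not a combat-command-badge holder, so the next rule applies.
Among Romero, Varga, Osei and Quinn, by lineal number (higher first): Romero and Varga (742) before Osei and Quinn (134).
Romero and Varga both have total federal service 27 years, so the next rule applies.
Among Romero and Varga, alphabetically by surname: Romero before Varga.
Osei and Quinn both have total federal service 16 years, so the next rule applies.
Among Osei and Quinn, alphabetically by surname: Osei before Quinn.
Order: Romero, Varga, Osei, Quinn, Marino, Leclerc, Salazar, Okonkwo. So position 2.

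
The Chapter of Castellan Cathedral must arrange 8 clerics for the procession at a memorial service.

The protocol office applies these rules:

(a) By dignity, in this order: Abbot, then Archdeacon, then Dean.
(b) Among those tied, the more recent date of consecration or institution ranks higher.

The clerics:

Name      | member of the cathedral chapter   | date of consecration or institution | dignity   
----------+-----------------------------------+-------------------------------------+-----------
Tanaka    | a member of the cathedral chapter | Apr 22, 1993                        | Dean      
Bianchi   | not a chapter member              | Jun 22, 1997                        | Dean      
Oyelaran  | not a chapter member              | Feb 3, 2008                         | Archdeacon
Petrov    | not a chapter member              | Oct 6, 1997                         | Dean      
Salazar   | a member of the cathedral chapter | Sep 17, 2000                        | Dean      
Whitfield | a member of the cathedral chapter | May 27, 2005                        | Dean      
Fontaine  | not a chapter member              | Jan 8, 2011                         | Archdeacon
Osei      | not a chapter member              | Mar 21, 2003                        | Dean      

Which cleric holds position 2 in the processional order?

Oyelaran

By dignity: Fontaine and Oyelaran (Archdeacon); then Whitfield, Osei, Salazar, Petrov, Bianchi and Tanaka (Dean).
Among Fontaine and Oyelaran, by date of consecration or institution (later first): Fontaine (Jan 8, 2011) before Oyelaran (Feb 3, 2008).
Among Whitfield, Osei, Salazar, Petrov, Bianchi and Tanaka, by date of consecration or institution (later first): Whitfield (May 27, 2005) before Osei (Mar 21, 2003) before Salazar (Sep 17, 2000) before Petrov (Oct 6, 1997) before Bianchi (Jun 22, 1997) before Tanaka (Apr 22, 1993).
Order: Fontaine, Oyelaran, Whitfield, Osei, Salazar, Petrov, Bianchi, Tanaka.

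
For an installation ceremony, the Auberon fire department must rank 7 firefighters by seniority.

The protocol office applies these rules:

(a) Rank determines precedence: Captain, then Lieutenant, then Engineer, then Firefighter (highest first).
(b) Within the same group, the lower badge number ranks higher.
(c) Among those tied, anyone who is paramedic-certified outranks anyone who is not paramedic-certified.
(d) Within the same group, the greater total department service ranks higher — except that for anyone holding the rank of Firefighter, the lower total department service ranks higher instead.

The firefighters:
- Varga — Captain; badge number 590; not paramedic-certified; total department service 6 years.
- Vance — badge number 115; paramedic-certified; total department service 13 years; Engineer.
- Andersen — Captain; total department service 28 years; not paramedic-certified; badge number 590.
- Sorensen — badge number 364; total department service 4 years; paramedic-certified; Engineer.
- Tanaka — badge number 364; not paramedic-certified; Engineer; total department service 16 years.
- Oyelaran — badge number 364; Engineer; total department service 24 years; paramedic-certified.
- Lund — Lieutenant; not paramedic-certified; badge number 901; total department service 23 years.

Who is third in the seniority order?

Lund

By rank: Andersen and Varga (Captain); then Lund (Lieutenant); then Vance, Oyelaran, Sorensen and Tanaka (Engineer).
Andersen and Varga both have badge number 590, so the next rule applies.
Andersen and Varga are each not paramedic-certified, so the next rule applies.
Among Andersen and Varga, by total department service (higher first): Andersen (28 years) before Varga (6 years).
Among Vance, Oyelaran, Sorensen and Tanaka, by badge number (lower first): Vance (115) before Oyelaran, Sorensen and Tanaka (364).
Among Oyelaran, Sorensen and Tanaka, paramedic-certified before not paramedic-certified: Oyelaran and Sorensen (paramedic-certified) before Tanaka (not paramedic-certified).
Among Oyelaran and Sorensen, by total department service (higher first): Oyelaran (24 years) before Sorensen (4 years).
Order: Andersen, Varga, Lund, Vance, Oyelaran, Sorensen, Tanaka.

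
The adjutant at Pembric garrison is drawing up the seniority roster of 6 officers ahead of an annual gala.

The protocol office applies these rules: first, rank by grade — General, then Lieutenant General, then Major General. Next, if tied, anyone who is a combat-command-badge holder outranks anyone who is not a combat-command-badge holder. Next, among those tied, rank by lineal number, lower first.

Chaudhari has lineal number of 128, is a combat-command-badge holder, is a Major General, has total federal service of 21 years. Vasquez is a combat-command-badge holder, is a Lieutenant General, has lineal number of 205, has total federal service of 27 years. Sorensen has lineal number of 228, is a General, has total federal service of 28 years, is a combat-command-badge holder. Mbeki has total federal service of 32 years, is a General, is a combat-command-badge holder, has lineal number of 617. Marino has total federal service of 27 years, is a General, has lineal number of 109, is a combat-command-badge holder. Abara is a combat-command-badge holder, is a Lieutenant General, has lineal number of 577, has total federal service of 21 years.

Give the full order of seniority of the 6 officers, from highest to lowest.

By grade: Marino, Sorensen and Mbeki (General); then Vasquez and Abara (Lieutenant General); then Chaudhari (Major General).
Marino, Sorensen and Mbeki are each a combat-command-badge holder, so the next rule applies.
Among Marino, Sorensen and Mbeki, by lineal number (lower first): Marino (109) before Sorensen (228) before Mbeki (617).
Vasquez and Abara are each a combat-command-badge holder, so the next rule applies.
Among Vasquez and Abara, by lineal number (lower first): Vasquez (205) before Abara (577).
Full order: Marino, Sorensen, Mbeki, Vasquez, Abara, Chaudhari.

Marino, Sorensen, Mbeki, Vasquez, Abara, Chaudhari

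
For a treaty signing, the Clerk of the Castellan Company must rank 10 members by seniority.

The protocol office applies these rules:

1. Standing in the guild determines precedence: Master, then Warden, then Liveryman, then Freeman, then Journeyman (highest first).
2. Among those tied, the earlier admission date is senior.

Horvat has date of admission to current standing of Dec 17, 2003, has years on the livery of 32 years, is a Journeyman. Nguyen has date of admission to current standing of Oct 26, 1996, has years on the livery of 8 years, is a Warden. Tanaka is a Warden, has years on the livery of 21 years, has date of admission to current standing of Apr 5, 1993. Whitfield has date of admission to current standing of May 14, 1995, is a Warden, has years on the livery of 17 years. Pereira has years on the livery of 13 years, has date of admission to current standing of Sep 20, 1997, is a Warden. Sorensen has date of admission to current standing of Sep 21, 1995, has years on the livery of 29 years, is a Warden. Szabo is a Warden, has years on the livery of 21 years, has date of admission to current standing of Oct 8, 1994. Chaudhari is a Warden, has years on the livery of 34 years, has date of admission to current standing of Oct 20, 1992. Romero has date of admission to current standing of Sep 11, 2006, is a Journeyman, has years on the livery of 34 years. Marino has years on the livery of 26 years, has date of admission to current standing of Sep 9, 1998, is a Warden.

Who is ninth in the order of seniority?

Horvat

By standing in the guild: Chaudhari, Tanaka, Szabo, Whitfield, Sorensen, Nguyen, Pereira and Marino (Warden); then Horvat and Romero (Journeyman).
Among Chaudhari, Tanaka, Szabo, Whitfield, Sorensen, Nguyen, Pereira and Marino, by date of admission to current standing (earlier first): Chaudhari (Oct 20, 1992) before Tanaka (Apr 5, 1993) before Szabo (Oct 8, 1994) before Whitfield (May 14, 1995) before Sorensen (Sep 21, 1995) before Nguyen (Oct 26, 1996) before Pereira (Sep 20, 1997) before Marino (Sep 9, 1998).
Among Horvat and Romero, by date of admission to current standing (earlier first): Horvat (Dec 17, 2003) before Romero (Sep 11, 2006).
Order: Chaudhari, Tanaka, Szabo, Whitfield, Sorensen, Nguyen, Pereira, Marino, Horvat, Romero.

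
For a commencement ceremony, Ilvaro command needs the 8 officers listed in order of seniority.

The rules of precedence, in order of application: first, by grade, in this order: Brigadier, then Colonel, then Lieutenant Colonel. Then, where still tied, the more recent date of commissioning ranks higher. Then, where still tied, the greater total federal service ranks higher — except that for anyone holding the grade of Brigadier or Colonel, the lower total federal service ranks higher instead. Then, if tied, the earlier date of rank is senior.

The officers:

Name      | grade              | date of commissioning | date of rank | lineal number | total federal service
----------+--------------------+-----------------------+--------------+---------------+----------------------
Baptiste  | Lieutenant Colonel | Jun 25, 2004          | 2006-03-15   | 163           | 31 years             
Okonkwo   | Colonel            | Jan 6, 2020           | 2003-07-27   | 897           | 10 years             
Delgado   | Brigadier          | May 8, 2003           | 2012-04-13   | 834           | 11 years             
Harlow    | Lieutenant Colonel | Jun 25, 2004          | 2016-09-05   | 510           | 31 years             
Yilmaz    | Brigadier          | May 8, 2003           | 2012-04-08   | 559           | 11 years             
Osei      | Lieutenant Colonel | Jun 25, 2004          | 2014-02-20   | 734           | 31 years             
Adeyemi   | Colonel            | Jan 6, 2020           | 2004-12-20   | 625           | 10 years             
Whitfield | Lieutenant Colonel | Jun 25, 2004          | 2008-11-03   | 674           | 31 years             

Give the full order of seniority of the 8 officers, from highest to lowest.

By grade: Yilmaz and Delgado (Brigadier); then Okonkwo and Adeyemi (Colonel); then Baptiste, Whitfield, Osei and Harlow (Lieutenant Colonel).
Yilmaz and Delgado both have date of commissioning May 8, 2003, so the next rule applies.
Yilmaz and Delgado both have total federal service 11 years, so the next rule applies.
Among Yilmaz and Delgado, by date of rank (earlier first): Yilmaz (2012-04-08) before Delgado (2012-04-13).
Okonkwo and Adeyemi both have date of commissioning Jan 6, 2020, so the next rule applies.
Okonkwo and Adeyemi both have total federal service 10 years, so the next rule applies.
Among Okonkwo and Adeyemi, by date of rank (earlier first): Okonkwo (2003-07-27) before Adeyemi (2004-12-20).
Baptiste, Whitfield, Osei and Harlow all have date of commissioning Jun 25, 2004, so the next rule applies.
Baptiste, Whitfield, Osei and Harlow all have total federal service 31 years, so the next rule applies.
Among Baptiste, Whitfield, Osei and Harlow, by date of rank (earlier first): Baptiste (2006-03-15) before Whitfield (2008-11-03) before Osei (2014-02-20) before Harlow (2016-09-05).
Full order: Yilmaz, Delgado, Okonkwo, Adeyemi, Baptiste, Whitfield, Osei, Harlow.

Yilmaz, Delgado, Okonkwo, Adeyemi, Baptiste, Whitfield, Osei, Harlow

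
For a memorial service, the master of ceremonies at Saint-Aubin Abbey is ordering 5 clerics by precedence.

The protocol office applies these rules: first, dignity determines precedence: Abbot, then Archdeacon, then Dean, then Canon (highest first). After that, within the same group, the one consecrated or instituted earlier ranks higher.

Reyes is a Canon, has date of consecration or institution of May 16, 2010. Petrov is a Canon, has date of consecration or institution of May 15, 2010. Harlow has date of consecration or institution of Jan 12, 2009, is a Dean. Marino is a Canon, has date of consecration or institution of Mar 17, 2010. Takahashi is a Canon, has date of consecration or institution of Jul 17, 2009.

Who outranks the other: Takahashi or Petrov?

By dignity: Harlow (Dean); then Takahashi, Marino, Petrov and Reyes (Canon).
Among Takahashi, Marino, Petrov and Reyes, by date of consecration or institution (earlier first): Takahashi (Jul 17, 2009) before Marino (Mar 17, 2010) before Petrov (May 15, 2010) before Reyes (May 16, 2010).
So Takahashi takes precedence.

Takahashi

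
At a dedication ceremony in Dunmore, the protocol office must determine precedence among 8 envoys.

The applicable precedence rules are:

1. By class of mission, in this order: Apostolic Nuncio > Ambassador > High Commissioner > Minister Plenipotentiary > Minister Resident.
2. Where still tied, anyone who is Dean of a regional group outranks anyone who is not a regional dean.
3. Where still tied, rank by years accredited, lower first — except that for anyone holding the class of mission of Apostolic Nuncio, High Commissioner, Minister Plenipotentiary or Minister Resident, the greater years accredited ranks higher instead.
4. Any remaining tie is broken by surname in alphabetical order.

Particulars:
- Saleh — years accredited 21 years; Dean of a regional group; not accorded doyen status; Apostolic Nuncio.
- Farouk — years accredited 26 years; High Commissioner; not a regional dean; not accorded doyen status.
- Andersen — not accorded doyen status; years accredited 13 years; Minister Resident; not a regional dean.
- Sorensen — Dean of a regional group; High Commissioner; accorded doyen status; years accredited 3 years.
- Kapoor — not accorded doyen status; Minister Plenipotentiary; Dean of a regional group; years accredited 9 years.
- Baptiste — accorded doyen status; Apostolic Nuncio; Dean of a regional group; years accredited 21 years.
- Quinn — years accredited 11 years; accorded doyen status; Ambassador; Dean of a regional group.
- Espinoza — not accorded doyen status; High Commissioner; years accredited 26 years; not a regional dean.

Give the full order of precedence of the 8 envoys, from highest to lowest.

Baptiste, Saleh, Quinn, Sorensen, Espinoza, Farouk, Kapoor, Andersen

By class of mission: Baptiste and Saleh (Apostolic Nuncio); then Quinn (Ambassador); then Sorensen, Espinoza and Farouk (High Commissioner); then Kapoor (Minister Plenipotentiary); then Andersen (Minister Resident).
Baptiste and Saleh are each Dean of a regional group, so the next rule applies.
Baptiste and Saleh both have years accredited 21 years, so the next rule applies.
Among Baptiste and Saleh, alphabetically by surname: Baptiste before Saleh.
Among Sorensen, Espinoza and Farouk, Dean of a regional group before not a regional dean: Sorensen (Dean of a regional group) before Espinoza and Farouk (not a regional dean).
Espinoza and Farouk both have years accredited 26 years, so the next rule applies.
Among Espinoza and Farouk, alphabetically by surname: Espinoza before Farouk.
Full order: Baptiste, Saleh, Quinn, Sorensen, Espinoza, Farouk, Kapoor, Andersen.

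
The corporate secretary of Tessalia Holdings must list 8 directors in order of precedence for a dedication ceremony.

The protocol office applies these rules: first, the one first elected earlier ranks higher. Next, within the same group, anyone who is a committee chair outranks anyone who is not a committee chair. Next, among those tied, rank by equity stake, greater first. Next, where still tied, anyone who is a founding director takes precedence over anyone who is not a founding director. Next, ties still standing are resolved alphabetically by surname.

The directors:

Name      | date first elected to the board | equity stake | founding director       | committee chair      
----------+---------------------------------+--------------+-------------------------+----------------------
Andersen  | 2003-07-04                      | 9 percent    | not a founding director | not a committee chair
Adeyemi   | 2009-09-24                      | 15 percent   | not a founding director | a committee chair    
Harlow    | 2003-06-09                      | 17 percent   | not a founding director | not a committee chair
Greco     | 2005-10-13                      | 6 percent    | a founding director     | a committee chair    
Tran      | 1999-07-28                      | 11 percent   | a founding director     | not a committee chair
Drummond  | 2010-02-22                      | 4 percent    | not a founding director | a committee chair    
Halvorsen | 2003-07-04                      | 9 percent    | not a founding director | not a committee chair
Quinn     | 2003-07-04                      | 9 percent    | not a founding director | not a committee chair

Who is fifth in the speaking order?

Quinn

By date first elected to the board (earlier first): Tran (1999-07-28); then Harlow (2003-06-09); then Andersen, Halvorsen and Quinn (each 2003-07-04); then Greco (2005-10-13); then Adeyemi (2009-09-24); then Drummond (2010-02-22).
Andersen, Halvorsen and Quinn are each not a committee chair, so the next rule applies.
Andersen, Halvorsen and Quinn all have equity stake 9 percent, so the next rule applies.
Andersen, Halvorsen and Quinn are each not a founding director, so the next rule applies.
Among Andersen, Halvorsen and Quinn, alphabetically by surname: Andersen before Halvorsen before Quinn.
Order: Tran, Harlow, Andersen, Halvorsen, Quinn, Greco, Adeyemi, Drummond.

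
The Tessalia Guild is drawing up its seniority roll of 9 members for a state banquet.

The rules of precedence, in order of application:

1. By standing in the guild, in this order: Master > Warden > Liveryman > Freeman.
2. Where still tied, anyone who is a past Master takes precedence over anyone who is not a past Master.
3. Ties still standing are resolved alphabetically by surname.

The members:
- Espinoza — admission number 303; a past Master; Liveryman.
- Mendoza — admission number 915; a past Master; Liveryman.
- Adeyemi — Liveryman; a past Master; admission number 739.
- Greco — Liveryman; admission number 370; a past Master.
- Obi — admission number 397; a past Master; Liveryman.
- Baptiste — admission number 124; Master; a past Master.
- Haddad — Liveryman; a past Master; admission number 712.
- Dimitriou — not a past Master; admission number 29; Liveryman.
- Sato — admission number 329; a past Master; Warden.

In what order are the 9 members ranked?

Baptiste, Sato, Adeyemi, Espinoza, Greco, Haddad, Mendoza, Obi, Dimitriou

By standing in the guild: Baptiste (Master); then Sato (Warden); then Adeyemi, Espinoza, Greco, Haddad, Mendoza, Obi and Dimitriou (Liveryman).
Among Adeyemi, Espinoza, Greco, Haddad, Mendoza, Obi and Dimitriou, a past Master before not a past Master: Adeyemi, Espinoza, Greco, Haddad, Mendoza and Obi (a past Master) before Dimitriou (not a past Master).
Among Adeyemi, Espinoza, Greco, Haddad, Mendoza and Obi, alphabetically by surname: Adeyemi before Espinoza before Greco before Haddad before Mendoza before Obi.
Full order: Baptiste, Sato, Adeyemi, Espinoza, Greco, Haddad, Mendoza, Obi, Dimitriou.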